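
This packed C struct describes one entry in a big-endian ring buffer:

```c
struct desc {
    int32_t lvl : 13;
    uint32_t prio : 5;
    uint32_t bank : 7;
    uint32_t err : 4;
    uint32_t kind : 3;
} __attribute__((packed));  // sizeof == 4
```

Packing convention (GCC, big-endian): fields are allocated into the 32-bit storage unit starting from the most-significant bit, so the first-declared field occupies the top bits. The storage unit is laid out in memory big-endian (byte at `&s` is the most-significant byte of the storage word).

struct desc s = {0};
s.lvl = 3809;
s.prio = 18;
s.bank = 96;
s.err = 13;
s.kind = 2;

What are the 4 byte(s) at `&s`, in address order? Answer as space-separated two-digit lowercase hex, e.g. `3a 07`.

[19+:13] lvl=3809 & 0x1fff = 0xee1; word=0x77080000
[14+:5] prio=18 & 0x1f = 0x12; word=0x770c8000
[7+:7] bank=96 & 0x7f = 0x60; word=0x770cb000
[3+:4] err=13 & 0xf = 0xd; word=0x770cb068
[0+:3] kind=2 & 0x7 = 0x2; word=0x770cb06a
word = 0x770cb06a → big-endian bytes:
  [0]=0x77  [1]=0x0c  [2]=0xb0  [3]=0x6a

77 0c b0 6a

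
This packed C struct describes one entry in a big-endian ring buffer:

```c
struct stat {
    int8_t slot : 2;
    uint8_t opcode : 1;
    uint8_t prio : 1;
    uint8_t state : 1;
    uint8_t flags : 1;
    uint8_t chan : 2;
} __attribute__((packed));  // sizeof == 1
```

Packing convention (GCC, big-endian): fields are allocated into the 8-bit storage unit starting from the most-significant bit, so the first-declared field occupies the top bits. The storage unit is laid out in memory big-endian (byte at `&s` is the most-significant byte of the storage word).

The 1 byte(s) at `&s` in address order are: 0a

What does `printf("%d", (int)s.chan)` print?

2

[0]=0x0a (big-endian) → word 0x0a
slot:2 @ bit 6 → (0x0a>>6)&0x3 = 0x0
opcode:1 @ bit 5 → (0x0a>>5)&0x1 = 0x0
prio:1 @ bit 4 → (0x0a>>4)&0x1 = 0x0
state:1 @ bit 3 → (0x0a>>3)&0x1 = 0x1
flags:1 @ bit 2 → (0x0a>>2)&0x1 = 0x0
chan:2 @ bit 0 → (0x0a>>0)&0x3 = 0x2  ←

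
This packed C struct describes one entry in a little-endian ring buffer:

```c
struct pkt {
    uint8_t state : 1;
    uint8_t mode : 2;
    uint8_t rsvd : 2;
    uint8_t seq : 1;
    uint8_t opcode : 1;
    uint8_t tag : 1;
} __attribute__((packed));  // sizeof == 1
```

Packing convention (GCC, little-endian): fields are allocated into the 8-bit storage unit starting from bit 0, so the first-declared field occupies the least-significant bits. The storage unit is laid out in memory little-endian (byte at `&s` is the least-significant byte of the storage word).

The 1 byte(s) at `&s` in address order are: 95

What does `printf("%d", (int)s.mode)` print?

2

[0]=0x95 (little-endian) → word 0x95
state:1 @ bit 0 → (0x95>>0)&0x1 = 0x1
mode:2 @ bit 1 → (0x95>>1)&0x3 = 0x2  ←
rsvd:2 @ bit 3 → (0x95>>3)&0x3 = 0x2
seq:1 @ bit 5 → (0x95>>5)&0x1 = 0x0
opcode:1 @ bit 6 → (0x95>>6)&0x1 = 0x0
tag:1 @ bit 7 → (0x95>>7)&0x1 = 0x1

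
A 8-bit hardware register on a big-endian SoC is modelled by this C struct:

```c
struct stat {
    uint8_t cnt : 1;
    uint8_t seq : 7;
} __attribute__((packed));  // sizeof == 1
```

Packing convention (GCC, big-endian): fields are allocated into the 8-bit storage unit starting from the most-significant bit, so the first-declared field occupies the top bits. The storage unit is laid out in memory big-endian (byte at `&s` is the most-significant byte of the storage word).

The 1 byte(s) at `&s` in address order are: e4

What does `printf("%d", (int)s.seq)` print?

100

[0]=0xe4 (big-endian) → word 0xe4
cnt:1 @ bit 7 → (0xe4>>7)&0x1 = 0x1
seq:7 @ bit 0 → (0xe4>>0)&0x7f = 0x64  ←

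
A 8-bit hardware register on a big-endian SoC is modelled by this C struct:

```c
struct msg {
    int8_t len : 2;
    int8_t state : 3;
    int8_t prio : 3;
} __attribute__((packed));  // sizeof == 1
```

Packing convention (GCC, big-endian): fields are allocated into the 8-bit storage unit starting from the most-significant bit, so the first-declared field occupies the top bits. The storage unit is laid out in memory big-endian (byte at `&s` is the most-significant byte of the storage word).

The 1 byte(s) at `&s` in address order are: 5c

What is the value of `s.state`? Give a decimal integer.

3

[0]=0x5c (big-endian) → word 0x5c
len [6+:2] = (word>>6) & 0x3 = 1
state [3+:3] = (word>>3) & 0x7 = 3  ←
prio [0+:3] = (word>>0) & 0x7 = 4
state signed 3b, MSB=0: value = 3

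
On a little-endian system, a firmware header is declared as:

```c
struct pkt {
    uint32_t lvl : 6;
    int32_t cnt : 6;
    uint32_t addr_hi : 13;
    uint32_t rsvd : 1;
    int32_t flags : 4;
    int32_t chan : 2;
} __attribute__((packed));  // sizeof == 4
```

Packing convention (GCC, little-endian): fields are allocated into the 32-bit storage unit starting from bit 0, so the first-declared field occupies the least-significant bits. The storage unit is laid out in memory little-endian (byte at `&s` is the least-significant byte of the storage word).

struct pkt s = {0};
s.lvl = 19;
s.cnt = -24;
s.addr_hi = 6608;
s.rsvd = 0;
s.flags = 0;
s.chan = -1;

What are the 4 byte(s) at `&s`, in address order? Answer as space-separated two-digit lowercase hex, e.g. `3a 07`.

[0+:6] lvl=19 & 0x3f = 0x13; word=0x00000013
[6+:6] cnt=-24 & 0x3f = 0x28; word=0x00000a13
[12+:13] addr_hi=6608 & 0x1fff = 0x19d0; word=0x019d0a13
[25+:1] rsvd=0 & 0x1 = 0x0; word=0x019d0a13
[26+:4] flags=0 & 0xf = 0x0; word=0x019d0a13
[30+:2] chan=-1 & 0x3 = 0x3; word=0xc19d0a13
word = 0xc19d0a13 → little-endian bytes:
  [0]=0x13  [1]=0x0a  [2]=0x9d  [3]=0xc1

13 0a 9d c1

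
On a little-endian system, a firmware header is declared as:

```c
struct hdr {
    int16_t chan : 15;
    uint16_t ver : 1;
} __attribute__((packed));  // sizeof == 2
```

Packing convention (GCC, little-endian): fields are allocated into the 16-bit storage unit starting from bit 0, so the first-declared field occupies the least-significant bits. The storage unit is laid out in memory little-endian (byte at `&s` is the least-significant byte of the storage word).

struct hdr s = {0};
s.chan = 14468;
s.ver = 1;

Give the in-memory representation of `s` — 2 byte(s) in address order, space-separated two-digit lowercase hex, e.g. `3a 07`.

84 b8

[0+:15] chan=14468 & 0x7fff = 0x3884; word=0x3884
[15+:1] ver=1 & 0x1 = 0x1; word=0xb884
word = 0xb884 → little-endian bytes:
  [0]=0x84  [1]=0xb8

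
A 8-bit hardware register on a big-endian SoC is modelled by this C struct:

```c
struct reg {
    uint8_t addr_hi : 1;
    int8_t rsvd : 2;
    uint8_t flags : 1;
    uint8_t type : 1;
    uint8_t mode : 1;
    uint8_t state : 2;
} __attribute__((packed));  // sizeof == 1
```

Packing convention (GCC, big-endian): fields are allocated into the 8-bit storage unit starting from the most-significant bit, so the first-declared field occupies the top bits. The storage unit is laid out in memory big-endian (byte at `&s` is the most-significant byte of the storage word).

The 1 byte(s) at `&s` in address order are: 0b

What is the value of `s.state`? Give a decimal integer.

3

[0]=0x0b (big-endian) → word 0x0b
addr_hi [7+:1] = (word>>7) & 0x1 = 0
rsvd [5+:2] = (word>>5) & 0x3 = 0
flags [4+:1] = (word>>4) & 0x1 = 0
type [3+:1] = (word>>3) & 0x1 = 1
mode [2+:1] = (word>>2) & 0x1 = 0
state [0+:2] = (word>>0) & 0x3 = 3  ←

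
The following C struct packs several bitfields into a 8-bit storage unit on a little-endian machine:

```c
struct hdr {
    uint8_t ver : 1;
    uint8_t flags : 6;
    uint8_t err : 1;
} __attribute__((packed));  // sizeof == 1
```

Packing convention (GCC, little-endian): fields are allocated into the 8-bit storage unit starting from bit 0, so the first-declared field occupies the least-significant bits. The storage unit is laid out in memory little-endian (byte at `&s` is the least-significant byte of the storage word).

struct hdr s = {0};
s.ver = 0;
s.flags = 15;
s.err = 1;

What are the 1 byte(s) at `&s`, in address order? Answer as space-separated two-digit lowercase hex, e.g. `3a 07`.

[0+:1] ver=0 & 0x1 = 0x0; word=0x00
[1+:6] flags=15 & 0x3f = 0xf; word=0x1e
[7+:1] err=1 & 0x1 = 0x1; word=0x9e
word = 0x9e → little-endian bytes:
  [0]=0x9e

9e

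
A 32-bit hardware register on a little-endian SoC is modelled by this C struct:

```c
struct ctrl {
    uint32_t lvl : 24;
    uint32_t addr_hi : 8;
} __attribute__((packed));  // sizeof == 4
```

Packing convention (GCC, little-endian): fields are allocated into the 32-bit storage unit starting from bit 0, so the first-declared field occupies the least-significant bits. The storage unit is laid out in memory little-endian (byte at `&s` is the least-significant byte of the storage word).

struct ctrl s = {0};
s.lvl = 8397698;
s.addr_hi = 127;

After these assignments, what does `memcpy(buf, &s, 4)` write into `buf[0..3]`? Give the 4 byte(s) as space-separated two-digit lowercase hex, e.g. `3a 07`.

82 23 80 7f

lvl:24 = 8397698 → 0x802382 << 0 → word 0x00802382
addr_hi:8 = 127 → 0x7f << 24 → word 0x7f802382
word = 0x7f802382 → little-endian bytes:
  [0]=0x82  [1]=0x23  [2]=0x80  [3]=0x7f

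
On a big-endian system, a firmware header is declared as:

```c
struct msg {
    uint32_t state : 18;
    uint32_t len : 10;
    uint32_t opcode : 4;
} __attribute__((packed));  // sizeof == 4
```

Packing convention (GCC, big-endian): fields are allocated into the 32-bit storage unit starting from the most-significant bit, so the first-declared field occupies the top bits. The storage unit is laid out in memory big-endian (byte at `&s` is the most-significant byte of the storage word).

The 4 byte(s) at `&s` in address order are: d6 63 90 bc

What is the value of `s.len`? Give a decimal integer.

[0]=0xd6 [1]=0x63 [2]=0x90 [3]=0xbc (big-endian) → word 0xd66390bc
state:18 @ bit 14 → (0xd66390bc>>14)&0x3ffff = 0x3598e
len:10 @ bit 4 → (0xd66390bc>>4)&0x3ff = 0x10b  ←
opcode:4 @ bit 0 → (0xd66390bc>>0)&0xf = 0xc

267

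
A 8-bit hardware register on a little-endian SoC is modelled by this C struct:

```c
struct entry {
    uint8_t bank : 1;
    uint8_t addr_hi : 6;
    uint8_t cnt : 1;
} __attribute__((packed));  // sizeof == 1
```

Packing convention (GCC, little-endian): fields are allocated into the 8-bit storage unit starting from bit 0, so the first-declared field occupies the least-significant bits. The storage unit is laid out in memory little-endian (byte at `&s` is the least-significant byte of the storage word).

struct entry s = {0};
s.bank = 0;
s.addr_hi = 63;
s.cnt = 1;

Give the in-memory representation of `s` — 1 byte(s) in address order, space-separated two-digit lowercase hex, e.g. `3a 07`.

fe

[0+:1] bank=0 & 0x1 = 0x0; word=0x00
[1+:6] addr_hi=63 & 0x3f = 0x3f; word=0x7e
[7+:1] cnt=1 & 0x1 = 0x1; word=0xfe
word = 0xfe → little-endian bytes:
  [0]=0xfe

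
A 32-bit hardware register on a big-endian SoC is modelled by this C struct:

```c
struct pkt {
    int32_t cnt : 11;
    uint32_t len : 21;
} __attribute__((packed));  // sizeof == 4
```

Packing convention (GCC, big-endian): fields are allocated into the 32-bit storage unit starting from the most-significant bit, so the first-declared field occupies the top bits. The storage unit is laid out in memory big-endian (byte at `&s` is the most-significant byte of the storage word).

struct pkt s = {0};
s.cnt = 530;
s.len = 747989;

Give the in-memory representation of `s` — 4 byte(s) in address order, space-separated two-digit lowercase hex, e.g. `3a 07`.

[21+:11] cnt=530 & 0x7ff = 0x212; word=0x42400000
[0+:21] len=747989 & 0x1fffff = 0xb69d5; word=0x424b69d5
word = 0x424b69d5 → big-endian bytes:
  [0]=0x42  [1]=0x4b  [2]=0x69  [3]=0xd5

42 4b 69 d5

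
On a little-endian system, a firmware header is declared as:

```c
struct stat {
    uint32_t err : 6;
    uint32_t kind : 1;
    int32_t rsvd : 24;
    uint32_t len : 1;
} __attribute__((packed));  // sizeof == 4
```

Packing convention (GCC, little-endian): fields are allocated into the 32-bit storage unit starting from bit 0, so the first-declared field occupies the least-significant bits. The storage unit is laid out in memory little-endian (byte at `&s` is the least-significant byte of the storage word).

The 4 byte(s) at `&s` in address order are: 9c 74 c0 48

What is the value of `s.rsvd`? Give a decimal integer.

-7241495

[0]=0x9c [1]=0x74 [2]=0xc0 [3]=0x48 (little-endian) → word 0x48c0749c
err:6 @ bit 0 → (0x48c0749c>>0)&0x3f = 0x1c
kind:1 @ bit 6 → (0x48c0749c>>6)&0x1 = 0x0
rsvd:24 @ bit 7 → (0x48c0749c>>7)&0xffffff = 0x9180e9  ←
len:1 @ bit 31 → (0x48c0749c>>31)&0x1 = 0x0
rsvd signed 24b, MSB=1: 9535721 - 16777216 = -7241495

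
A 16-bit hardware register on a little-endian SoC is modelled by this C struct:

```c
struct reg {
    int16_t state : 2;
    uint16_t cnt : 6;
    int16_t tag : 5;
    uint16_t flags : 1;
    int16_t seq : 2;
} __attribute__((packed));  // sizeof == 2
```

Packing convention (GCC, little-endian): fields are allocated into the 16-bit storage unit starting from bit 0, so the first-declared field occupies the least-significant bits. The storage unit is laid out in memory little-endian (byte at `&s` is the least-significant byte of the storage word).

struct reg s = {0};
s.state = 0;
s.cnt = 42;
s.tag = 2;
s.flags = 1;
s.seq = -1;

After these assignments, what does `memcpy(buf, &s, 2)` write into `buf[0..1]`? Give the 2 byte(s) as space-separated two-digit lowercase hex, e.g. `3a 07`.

state:2 = 0 → 0x0 << 0 → word 0x0000
cnt:6 = 42 → 0x2a << 2 → word 0x00a8
tag:5 = 2 → 0x2 << 8 → word 0x02a8
flags:1 = 1 → 0x1 << 13 → word 0x22a8
seq:2 = -1 → 0x3 << 14 → word 0xe2a8
word = 0xe2a8 → little-endian bytes:
  [0]=0xa8  [1]=0xe2

a8 e2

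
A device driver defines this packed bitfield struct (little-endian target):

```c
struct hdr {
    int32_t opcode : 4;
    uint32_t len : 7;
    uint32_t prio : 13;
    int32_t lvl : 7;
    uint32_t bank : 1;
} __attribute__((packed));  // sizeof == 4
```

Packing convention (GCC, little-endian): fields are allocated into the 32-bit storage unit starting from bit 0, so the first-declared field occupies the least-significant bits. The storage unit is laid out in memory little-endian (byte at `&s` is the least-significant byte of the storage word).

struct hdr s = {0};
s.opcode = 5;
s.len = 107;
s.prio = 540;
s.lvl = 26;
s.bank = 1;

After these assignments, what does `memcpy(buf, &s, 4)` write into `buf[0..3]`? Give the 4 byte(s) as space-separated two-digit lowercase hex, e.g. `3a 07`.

[0+:4] opcode=5 & 0xf = 0x5; word=0x00000005
[4+:7] len=107 & 0x7f = 0x6b; word=0x000006b5
[11+:13] prio=540 & 0x1fff = 0x21c; word=0x0010e6b5
[24+:7] lvl=26 & 0x7f = 0x1a; word=0x1a10e6b5
[31+:1] bank=1 & 0x1 = 0x1; word=0x9a10e6b5
word = 0x9a10e6b5 → little-endian bytes:
  [0]=0xb5  [1]=0xe6  [2]=0x10  [3]=0x9a

b5 e6 10 9a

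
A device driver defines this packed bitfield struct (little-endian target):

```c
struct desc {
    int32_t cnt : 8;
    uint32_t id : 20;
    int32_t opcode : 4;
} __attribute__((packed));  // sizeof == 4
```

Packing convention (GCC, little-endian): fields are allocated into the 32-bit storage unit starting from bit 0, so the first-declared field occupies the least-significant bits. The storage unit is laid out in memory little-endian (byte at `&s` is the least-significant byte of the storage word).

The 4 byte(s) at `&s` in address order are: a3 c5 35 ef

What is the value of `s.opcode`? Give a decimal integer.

[0]=0xa3 [1]=0xc5 [2]=0x35 [3]=0xef (little-endian) → word 0xef35c5a3
cnt:8 @ bit 0 → (0xef35c5a3>>0)&0xff = 0xa3
id:20 @ bit 8 → (0xef35c5a3>>8)&0xfffff = 0xf35c5
opcode:4 @ bit 28 → (0xef35c5a3>>28)&0xf = 0xe  ←
opcode signed 4b, MSB=1: 14 - 16 = -2

-2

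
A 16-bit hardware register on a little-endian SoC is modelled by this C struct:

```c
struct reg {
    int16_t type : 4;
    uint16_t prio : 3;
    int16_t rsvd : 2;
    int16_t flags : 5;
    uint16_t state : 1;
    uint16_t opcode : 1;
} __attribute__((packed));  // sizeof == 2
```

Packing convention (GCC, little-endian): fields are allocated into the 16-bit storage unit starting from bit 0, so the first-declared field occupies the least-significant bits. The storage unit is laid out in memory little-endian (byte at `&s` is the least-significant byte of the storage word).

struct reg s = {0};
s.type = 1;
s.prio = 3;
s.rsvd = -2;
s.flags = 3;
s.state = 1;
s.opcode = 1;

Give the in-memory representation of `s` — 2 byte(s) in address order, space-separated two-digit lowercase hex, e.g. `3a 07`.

31 c7

type:4 = 1 → 0x1 << 0 → word 0x0001
prio:3 = 3 → 0x3 << 4 → word 0x0031
rsvd:2 = -2 → 0x2 << 7 → word 0x0131
flags:5 = 3 → 0x3 << 9 → word 0x0731
state:1 = 1 → 0x1 << 14 → word 0x4731
opcode:1 = 1 → 0x1 << 15 → word 0xc731
word = 0xc731 → little-endian bytes:
  [0]=0x31  [1]=0xc7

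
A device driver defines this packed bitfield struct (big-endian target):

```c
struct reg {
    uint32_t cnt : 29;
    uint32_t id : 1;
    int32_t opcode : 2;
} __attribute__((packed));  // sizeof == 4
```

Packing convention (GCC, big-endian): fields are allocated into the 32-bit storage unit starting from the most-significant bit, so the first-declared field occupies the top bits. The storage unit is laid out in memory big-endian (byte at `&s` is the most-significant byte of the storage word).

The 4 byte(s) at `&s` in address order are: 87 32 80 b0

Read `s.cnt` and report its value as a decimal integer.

[0]=0x87 [1]=0x32 [2]=0x80 [3]=0xb0 (big-endian) → word 0x873280b0
cnt:29 @ bit 3 → (0x873280b0>>3)&0x1fffffff = 0x10e65016  ←
id:1 @ bit 2 → (0x873280b0>>2)&0x1 = 0x0
opcode:2 @ bit 0 → (0x873280b0>>0)&0x3 = 0x0

283529238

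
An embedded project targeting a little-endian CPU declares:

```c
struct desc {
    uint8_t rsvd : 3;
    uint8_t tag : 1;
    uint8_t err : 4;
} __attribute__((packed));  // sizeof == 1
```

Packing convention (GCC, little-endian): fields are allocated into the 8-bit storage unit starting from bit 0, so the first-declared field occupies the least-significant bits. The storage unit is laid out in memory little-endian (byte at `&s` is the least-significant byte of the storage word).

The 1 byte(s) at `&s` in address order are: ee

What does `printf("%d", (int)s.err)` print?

14

[0]=0xee (little-endian) → word 0xee
rsvd [0+:3] = (word>>0) & 0x7 = 6
tag [3+:1] = (word>>3) & 0x1 = 1
err [4+:4] = (word>>4) & 0xf = 14  ←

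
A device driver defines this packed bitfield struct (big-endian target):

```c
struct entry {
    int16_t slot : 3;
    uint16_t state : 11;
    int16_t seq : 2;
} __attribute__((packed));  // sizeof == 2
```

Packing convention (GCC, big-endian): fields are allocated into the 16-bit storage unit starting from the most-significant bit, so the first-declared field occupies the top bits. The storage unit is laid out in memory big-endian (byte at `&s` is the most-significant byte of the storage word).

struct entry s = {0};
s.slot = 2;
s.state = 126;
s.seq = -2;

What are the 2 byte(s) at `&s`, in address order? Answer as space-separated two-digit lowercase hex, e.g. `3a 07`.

41 fa

slot (3b) val=2 bits=0x2 at bit 13: 0x4000
state (11b) val=126 bits=0x7e at bit 2: 0x41f8
seq (2b) val=-2 bits=0x2 at bit 0: 0x41fa
word = 0x41fa → big-endian bytes:
  [0]=0x41  [1]=0xfa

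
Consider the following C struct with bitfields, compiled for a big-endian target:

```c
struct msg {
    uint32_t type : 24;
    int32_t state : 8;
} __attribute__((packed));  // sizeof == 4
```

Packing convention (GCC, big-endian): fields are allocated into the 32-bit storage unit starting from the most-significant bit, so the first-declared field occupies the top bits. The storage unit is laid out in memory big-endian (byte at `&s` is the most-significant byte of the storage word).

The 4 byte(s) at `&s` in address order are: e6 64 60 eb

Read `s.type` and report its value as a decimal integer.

15098976

[0]=0xe6 [1]=0x64 [2]=0x60 [3]=0xeb (big-endian) → word 0xe66460eb
type:24 @ bit 8 → (0xe66460eb>>8)&0xffffff = 0xe66460  ←
state:8 @ bit 0 → (0xe66460eb>>0)&0xff = 0xeb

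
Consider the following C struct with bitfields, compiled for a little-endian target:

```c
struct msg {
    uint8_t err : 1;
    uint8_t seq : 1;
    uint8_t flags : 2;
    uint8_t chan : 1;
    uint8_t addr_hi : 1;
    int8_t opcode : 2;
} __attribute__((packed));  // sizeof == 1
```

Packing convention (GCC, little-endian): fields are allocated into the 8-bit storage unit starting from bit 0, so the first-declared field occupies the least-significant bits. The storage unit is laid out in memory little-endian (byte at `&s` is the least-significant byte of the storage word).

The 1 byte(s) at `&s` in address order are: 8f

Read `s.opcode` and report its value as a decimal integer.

-2

[0]=0x8f (little-endian) → word 0x8f
err [0+:1] = (word>>0) & 0x1 = 1
seq [1+:1] = (word>>1) & 0x1 = 1
flags [2+:2] = (word>>2) & 0x3 = 3
chan [4+:1] = (word>>4) & 0x1 = 0
addr_hi [5+:1] = (word>>5) & 0x1 = 0
opcode [6+:2] = (word>>6) & 0x3 = 2  ←
opcode signed 2b, MSB=1: 2 - 4 = -2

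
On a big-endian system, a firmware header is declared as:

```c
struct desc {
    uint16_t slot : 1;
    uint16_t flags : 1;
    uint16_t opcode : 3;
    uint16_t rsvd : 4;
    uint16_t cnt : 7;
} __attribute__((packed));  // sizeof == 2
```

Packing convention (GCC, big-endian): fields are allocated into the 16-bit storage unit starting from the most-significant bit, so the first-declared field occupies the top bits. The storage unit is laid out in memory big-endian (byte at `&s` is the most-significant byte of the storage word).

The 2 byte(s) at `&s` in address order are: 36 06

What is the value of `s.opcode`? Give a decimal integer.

6

[0]=0x36 [1]=0x06 (big-endian) → word 0x3606
slot:1 @ bit 15 → (0x3606>>15)&0x1 = 0x0
flags:1 @ bit 14 → (0x3606>>14)&0x1 = 0x0
opcode:3 @ bit 11 → (0x3606>>11)&0x7 = 0x6  ←
rsvd:4 @ bit 7 → (0x3606>>7)&0xf = 0xc
cnt:7 @ bit 0 → (0x3606>>0)&0x7f = 0x6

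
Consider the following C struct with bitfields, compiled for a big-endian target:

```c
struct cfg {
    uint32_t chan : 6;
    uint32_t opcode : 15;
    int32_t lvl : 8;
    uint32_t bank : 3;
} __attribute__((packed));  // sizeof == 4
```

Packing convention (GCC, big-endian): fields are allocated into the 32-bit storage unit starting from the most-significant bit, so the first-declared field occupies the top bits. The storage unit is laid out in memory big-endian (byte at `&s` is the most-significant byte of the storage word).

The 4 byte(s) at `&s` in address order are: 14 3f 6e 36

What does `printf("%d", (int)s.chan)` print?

[0]=0x14 [1]=0x3f [2]=0x6e [3]=0x36 (big-endian) → word 0x143f6e36
chan [26+:6] = (word>>26) & 0x3f = 5  ←
opcode [11+:15] = (word>>11) & 0x7fff = 2029
lvl [3+:8] = (word>>3) & 0xff = 198
bank [0+:3] = (word>>0) & 0x7 = 6

5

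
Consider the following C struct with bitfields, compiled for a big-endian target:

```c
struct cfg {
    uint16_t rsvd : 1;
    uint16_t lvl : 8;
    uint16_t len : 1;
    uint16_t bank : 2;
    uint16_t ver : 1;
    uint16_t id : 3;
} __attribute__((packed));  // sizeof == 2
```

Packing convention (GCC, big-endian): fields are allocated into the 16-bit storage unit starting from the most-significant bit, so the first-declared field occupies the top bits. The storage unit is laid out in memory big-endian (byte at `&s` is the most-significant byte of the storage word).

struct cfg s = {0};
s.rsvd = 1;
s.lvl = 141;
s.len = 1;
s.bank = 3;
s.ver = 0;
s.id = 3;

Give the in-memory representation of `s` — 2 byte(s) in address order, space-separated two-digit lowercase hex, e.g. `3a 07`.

rsvd:1 = 1 → 0x1 << 15 → word 0x8000
lvl:8 = 141 → 0x8d << 7 → word 0xc680
len:1 = 1 → 0x1 << 6 → word 0xc6c0
bank:2 = 3 → 0x3 << 4 → word 0xc6f0
ver:1 = 0 → 0x0 << 3 → word 0xc6f0
id:3 = 3 → 0x3 << 0 → word 0xc6f3
word = 0xc6f3 → big-endian bytes:
  [0]=0xc6  [1]=0xf3

c6 f3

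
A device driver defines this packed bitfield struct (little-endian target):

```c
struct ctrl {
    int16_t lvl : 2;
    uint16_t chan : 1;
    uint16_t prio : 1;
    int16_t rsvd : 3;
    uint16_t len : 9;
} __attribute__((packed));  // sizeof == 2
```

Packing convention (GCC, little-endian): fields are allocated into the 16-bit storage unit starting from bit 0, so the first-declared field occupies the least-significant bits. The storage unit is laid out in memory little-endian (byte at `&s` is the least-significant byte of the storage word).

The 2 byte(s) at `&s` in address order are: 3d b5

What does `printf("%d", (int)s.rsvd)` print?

[0]=0x3d [1]=0xb5 (little-endian) → word 0xb53d
lvl:2 @ bit 0 → (0xb53d>>0)&0x3 = 0x1
chan:1 @ bit 2 → (0xb53d>>2)&0x1 = 0x1
prio:1 @ bit 3 → (0xb53d>>3)&0x1 = 0x1
rsvd:3 @ bit 4 → (0xb53d>>4)&0x7 = 0x3  ←
len:9 @ bit 7 → (0xb53d>>7)&0x1ff = 0x16a
rsvd signed 3b, MSB=0: value = 3

3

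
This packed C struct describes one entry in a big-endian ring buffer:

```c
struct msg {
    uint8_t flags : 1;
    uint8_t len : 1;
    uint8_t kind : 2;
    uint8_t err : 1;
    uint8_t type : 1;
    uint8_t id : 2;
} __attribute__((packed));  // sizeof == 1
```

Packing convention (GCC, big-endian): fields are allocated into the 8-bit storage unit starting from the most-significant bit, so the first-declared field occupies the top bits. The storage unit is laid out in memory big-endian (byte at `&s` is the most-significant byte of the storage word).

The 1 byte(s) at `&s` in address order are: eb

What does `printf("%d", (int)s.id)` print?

3

[0]=0xeb (big-endian) → word 0xeb
flags [7+:1] = (word>>7) & 0x1 = 1
len [6+:1] = (word>>6) & 0x1 = 1
kind [4+:2] = (word>>4) & 0x3 = 2
err [3+:1] = (word>>3) & 0x1 = 1
type [2+:1] = (word>>2) & 0x1 = 0
id [0+:2] = (word>>0) & 0x3 = 3  ←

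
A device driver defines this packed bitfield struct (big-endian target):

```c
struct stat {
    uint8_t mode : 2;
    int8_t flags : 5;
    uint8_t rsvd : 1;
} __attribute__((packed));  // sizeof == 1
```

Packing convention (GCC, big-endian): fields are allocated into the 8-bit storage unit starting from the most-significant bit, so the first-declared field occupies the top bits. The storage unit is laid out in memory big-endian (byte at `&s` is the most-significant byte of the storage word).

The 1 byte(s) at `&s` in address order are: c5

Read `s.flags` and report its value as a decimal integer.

2

[0]=0xc5 (big-endian) → word 0xc5
mode:2 @ bit 6 → (0xc5>>6)&0x3 = 0x3
flags:5 @ bit 1 → (0xc5>>1)&0x1f = 0x2  ←
rsvd:1 @ bit 0 → (0xc5>>0)&0x1 = 0x1
flags signed 5b, MSB=0: value = 2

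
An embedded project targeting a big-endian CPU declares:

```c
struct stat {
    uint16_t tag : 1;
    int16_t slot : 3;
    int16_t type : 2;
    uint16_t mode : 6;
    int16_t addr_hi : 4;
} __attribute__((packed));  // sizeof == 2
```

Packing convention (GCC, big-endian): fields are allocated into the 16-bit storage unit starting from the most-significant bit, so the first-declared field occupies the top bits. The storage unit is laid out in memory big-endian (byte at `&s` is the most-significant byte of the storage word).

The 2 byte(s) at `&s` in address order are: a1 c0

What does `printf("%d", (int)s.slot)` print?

2

[0]=0xa1 [1]=0xc0 (big-endian) → word 0xa1c0
tag [15+:1] = (word>>15) & 0x1 = 1
slot [12+:3] = (word>>12) & 0x7 = 2  ←
type [10+:2] = (word>>10) & 0x3 = 0
mode [4+:6] = (word>>4) & 0x3f = 28
addr_hi [0+:4] = (word>>0) & 0xf = 0
slot signed 3b, MSB=0: value = 2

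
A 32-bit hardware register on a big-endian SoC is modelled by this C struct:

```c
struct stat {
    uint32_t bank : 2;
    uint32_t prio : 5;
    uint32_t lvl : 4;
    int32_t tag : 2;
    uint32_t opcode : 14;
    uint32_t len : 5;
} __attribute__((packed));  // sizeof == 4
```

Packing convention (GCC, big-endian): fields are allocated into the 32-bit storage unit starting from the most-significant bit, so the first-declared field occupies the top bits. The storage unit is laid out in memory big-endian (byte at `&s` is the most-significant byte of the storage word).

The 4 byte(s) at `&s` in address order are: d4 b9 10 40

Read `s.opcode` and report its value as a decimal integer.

2178

[0]=0xd4 [1]=0xb9 [2]=0x10 [3]=0x40 (big-endian) → word 0xd4b91040
bank [30+:2] = (word>>30) & 0x3 = 3
prio [25+:5] = (word>>25) & 0x1f = 10
lvl [21+:4] = (word>>21) & 0xf = 5
tag [19+:2] = (word>>19) & 0x3 = 3
opcode [5+:14] = (word>>5) & 0x3fff = 2178  ←
len [0+:5] = (word>>0) & 0x1f = 0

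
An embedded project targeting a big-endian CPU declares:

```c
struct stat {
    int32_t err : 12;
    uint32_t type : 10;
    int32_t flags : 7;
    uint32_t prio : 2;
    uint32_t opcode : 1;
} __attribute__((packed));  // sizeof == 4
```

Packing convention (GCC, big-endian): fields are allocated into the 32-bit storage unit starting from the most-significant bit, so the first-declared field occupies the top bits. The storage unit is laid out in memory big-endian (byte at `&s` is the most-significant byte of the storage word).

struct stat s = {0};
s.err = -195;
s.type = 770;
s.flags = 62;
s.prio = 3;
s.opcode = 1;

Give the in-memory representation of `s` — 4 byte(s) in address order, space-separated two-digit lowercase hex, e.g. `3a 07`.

[20+:12] err=-195 & 0xfff = 0xf3d; word=0xf3d00000
[10+:10] type=770 & 0x3ff = 0x302; word=0xf3dc0800
[3+:7] flags=62 & 0x7f = 0x3e; word=0xf3dc09f0
[1+:2] prio=3 & 0x3 = 0x3; word=0xf3dc09f6
[0+:1] opcode=1 & 0x1 = 0x1; word=0xf3dc09f7
word = 0xf3dc09f7 → big-endian bytes:
  [0]=0xf3  [1]=0xdc  [2]=0x09  [3]=0xf7

f3 dc 09 f7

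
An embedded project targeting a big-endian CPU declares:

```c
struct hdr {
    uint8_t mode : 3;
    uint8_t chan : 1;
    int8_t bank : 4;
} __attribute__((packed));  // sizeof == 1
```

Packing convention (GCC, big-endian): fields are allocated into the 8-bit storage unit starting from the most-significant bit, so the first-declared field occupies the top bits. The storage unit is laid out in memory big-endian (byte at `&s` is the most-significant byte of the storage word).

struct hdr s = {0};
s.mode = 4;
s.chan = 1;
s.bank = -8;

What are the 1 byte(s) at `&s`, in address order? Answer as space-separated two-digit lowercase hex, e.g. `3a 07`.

98

[5+:3] mode=4 & 0x7 = 0x4; word=0x80
[4+:1] chan=1 & 0x1 = 0x1; word=0x90
[0+:4] bank=-8 & 0xf = 0x8; word=0x98
word = 0x98 → big-endian bytes:
  [0]=0x98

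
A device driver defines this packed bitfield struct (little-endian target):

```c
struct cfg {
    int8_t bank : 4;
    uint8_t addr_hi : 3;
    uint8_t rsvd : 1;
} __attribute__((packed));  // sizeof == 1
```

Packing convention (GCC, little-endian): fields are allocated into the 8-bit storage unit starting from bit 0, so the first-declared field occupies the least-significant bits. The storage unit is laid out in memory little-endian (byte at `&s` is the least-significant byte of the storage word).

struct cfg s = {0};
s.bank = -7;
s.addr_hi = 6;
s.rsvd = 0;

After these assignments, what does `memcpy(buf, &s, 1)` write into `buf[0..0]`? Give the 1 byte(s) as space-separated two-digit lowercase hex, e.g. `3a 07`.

bank (4b) val=-7 bits=0x9 at bit 0: 0x09
addr_hi (3b) val=6 bits=0x6 at bit 4: 0x69
rsvd (1b) val=0 bits=0x0 at bit 7: 0x69
word = 0x69 → little-endian bytes:
  [0]=0x69

69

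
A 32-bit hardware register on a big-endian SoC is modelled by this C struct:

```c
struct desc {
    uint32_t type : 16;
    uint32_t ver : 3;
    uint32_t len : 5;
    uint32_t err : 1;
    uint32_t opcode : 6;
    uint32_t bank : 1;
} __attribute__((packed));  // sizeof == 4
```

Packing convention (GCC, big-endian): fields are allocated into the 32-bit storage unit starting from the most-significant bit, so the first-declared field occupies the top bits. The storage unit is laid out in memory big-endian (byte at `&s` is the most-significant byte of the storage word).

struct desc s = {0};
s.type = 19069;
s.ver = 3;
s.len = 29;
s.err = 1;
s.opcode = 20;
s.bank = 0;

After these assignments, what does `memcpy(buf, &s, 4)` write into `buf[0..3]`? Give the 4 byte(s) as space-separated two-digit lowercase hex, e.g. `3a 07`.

4a 7d 7d a8

type (16b) val=19069 bits=0x4a7d at bit 16: 0x4a7d0000
ver (3b) val=3 bits=0x3 at bit 13: 0x4a7d6000
len (5b) val=29 bits=0x1d at bit 8: 0x4a7d7d00
err (1b) val=1 bits=0x1 at bit 7: 0x4a7d7d80
opcode (6b) val=20 bits=0x14 at bit 1: 0x4a7d7da8
bank (1b) val=0 bits=0x0 at bit 0: 0x4a7d7da8
word = 0x4a7d7da8 → big-endian bytes:
  [0]=0x4a  [1]=0x7d  [2]=0x7d  [3]=0xa8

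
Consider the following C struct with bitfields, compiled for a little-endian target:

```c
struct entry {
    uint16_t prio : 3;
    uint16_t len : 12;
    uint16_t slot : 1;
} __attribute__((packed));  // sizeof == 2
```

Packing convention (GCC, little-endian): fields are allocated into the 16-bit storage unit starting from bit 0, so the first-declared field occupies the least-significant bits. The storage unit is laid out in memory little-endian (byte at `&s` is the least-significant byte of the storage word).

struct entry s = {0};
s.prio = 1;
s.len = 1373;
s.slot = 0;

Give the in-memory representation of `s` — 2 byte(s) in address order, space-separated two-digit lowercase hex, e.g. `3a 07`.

e9 2a

[0+:3] prio=1 & 0x7 = 0x1; word=0x0001
[3+:12] len=1373 & 0xfff = 0x55d; word=0x2ae9
[15+:1] slot=0 & 0x1 = 0x0; word=0x2ae9
word = 0x2ae9 → little-endian bytes:
  [0]=0xe9  [1]=0x2a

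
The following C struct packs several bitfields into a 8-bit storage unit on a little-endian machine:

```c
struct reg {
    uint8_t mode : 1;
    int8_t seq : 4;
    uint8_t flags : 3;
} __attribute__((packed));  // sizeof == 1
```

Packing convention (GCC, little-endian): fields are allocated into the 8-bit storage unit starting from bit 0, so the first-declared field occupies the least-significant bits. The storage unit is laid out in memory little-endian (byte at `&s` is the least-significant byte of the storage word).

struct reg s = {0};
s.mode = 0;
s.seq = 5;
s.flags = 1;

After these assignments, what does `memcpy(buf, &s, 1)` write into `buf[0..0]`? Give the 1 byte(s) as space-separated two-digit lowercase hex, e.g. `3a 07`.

2a

mode:1 = 0 → 0x0 << 0 → word 0x00
seq:4 = 5 → 0x5 << 1 → word 0x0a
flags:3 = 1 → 0x1 << 5 → word 0x2a
word = 0x2a → little-endian bytes:
  [0]=0x2a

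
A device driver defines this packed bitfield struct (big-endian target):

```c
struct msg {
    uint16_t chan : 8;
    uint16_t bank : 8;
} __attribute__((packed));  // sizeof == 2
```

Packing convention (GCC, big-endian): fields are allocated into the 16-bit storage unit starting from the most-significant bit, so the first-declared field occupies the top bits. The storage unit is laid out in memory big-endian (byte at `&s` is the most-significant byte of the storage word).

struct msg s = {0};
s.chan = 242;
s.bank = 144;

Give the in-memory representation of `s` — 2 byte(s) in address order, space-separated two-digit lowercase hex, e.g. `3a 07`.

chan:8 = 242 → 0xf2 << 8 → word 0xf200
bank:8 = 144 → 0x90 << 0 → word 0xf290
word = 0xf290 → big-endian bytes:
  [0]=0xf2  [1]=0x90

f2 90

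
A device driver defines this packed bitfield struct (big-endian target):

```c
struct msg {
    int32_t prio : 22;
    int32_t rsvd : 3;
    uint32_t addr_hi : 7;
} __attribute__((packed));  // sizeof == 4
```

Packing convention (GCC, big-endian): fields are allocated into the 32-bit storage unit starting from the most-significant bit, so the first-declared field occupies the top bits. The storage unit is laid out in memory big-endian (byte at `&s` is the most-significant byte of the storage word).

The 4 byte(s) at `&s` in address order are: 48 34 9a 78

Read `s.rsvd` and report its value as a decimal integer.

[0]=0x48 [1]=0x34 [2]=0x9a [3]=0x78 (big-endian) → word 0x48349a78
prio [10+:22] = (word>>10) & 0x3fffff = 1183014
rsvd [7+:3] = (word>>7) & 0x7 = 4  ←
addr_hi [0+:7] = (word>>0) & 0x7f = 120
rsvd signed 3b, MSB=1: 4 - 8 = -4

-4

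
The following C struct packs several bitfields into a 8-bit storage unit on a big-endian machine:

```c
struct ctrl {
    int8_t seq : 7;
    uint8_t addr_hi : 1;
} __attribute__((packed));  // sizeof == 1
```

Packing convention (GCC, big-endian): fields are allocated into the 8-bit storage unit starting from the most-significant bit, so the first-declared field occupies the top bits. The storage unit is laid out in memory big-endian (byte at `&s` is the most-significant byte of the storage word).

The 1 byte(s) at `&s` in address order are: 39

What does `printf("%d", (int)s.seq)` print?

28

[0]=0x39 (big-endian) → word 0x39
seq:7 @ bit 1 → (0x39>>1)&0x7f = 0x1c  ←
addr_hi:1 @ bit 0 → (0x39>>0)&0x1 = 0x1
seq signed 7b, MSB=0: value = 28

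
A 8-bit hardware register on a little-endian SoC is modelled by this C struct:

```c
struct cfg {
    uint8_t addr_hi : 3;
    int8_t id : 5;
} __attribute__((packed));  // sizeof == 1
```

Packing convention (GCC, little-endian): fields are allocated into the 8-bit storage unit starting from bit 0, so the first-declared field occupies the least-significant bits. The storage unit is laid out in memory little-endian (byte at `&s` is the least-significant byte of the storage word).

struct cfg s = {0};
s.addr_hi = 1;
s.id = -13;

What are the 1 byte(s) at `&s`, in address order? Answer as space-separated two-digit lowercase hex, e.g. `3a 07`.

[0+:3] addr_hi=1 & 0x7 = 0x1; word=0x01
[3+:5] id=-13 & 0x1f = 0x13; word=0x99
word = 0x99 → little-endian bytes:
  [0]=0x99

99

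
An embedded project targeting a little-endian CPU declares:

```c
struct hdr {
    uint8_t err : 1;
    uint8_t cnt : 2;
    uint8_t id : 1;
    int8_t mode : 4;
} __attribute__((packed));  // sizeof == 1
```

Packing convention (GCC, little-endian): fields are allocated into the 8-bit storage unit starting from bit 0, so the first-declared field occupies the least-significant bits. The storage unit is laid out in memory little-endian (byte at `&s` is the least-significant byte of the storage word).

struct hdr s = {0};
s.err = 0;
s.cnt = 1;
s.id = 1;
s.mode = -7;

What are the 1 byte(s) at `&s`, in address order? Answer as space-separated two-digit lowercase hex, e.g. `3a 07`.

9a

[0+:1] err=0 & 0x1 = 0x0; word=0x00
[1+:2] cnt=1 & 0x3 = 0x1; word=0x02
[3+:1] id=1 & 0x1 = 0x1; word=0x0a
[4+:4] mode=-7 & 0xf = 0x9; word=0x9a
word = 0x9a → little-endian bytes:
  [0]=0x9a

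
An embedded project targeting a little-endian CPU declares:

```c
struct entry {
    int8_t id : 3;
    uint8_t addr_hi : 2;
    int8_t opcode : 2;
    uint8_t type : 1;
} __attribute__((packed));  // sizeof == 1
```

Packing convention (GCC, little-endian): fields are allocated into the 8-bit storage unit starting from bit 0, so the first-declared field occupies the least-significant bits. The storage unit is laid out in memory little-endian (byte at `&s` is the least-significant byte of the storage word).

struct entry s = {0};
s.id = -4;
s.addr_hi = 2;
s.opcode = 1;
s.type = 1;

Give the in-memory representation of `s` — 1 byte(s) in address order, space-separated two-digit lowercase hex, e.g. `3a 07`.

b4

id (3b) val=-4 bits=0x4 at bit 0: 0x04
addr_hi (2b) val=2 bits=0x2 at bit 3: 0x14
opcode (2b) val=1 bits=0x1 at bit 5: 0x34
type (1b) val=1 bits=0x1 at bit 7: 0xb4
word = 0xb4 → little-endian bytes:
  [0]=0xb4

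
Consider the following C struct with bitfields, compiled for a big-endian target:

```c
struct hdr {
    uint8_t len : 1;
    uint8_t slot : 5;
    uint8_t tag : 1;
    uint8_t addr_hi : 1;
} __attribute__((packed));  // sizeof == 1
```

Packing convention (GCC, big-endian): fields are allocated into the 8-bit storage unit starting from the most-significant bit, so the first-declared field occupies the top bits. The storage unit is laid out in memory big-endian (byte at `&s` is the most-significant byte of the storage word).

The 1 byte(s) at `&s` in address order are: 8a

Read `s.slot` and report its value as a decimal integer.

2

[0]=0x8a (big-endian) → word 0x8a
len [7+:1] = (word>>7) & 0x1 = 1
slot [2+:5] = (word>>2) & 0x1f = 2  ←
tag [1+:1] = (word>>1) & 0x1 = 1
addr_hi [0+:1] = (word>>0) & 0x1 = 0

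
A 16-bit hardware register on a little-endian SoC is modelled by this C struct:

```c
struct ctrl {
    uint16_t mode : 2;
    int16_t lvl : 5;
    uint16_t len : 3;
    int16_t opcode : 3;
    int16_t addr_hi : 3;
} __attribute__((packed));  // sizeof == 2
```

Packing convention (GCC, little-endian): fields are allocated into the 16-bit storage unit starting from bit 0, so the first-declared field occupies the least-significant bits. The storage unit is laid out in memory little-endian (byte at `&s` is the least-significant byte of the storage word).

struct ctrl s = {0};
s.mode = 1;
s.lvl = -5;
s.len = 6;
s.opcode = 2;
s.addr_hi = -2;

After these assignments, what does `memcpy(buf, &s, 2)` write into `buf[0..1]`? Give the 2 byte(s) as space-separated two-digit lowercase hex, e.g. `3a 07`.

6d cb

mode:2 = 1 → 0x1 << 0 → word 0x0001
lvl:5 = -5 → 0x1b << 2 → word 0x006d
len:3 = 6 → 0x6 << 7 → word 0x036d
opcode:3 = 2 → 0x2 << 10 → word 0x0b6d
addr_hi:3 = -2 → 0x6 << 13 → word 0xcb6d
word = 0xcb6d → little-endian bytes:
  [0]=0x6d  [1]=0xcb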